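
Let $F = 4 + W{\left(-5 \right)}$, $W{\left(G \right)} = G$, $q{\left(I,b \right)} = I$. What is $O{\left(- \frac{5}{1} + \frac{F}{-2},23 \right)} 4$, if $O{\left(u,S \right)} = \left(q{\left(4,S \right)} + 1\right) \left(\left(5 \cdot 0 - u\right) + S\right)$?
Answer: $550$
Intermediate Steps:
$F = -1$ ($F = 4 - 5 = -1$)
$O{\left(u,S \right)} = - 5 u + 5 S$ ($O{\left(u,S \right)} = \left(4 + 1\right) \left(\left(5 \cdot 0 - u\right) + S\right) = 5 \left(\left(0 - u\right) + S\right) = 5 \left(- u + S\right) = 5 \left(S - u\right) = - 5 u + 5 S$)
$O{\left(- \frac{5}{1} + \frac{F}{-2},23 \right)} 4 = \left(- 5 \left(- \frac{5}{1} - \frac{1}{-2}\right) + 5 \cdot 23\right) 4 = \left(- 5 \left(\left(-5\right) 1 - - \frac{1}{2}\right) + 115\right) 4 = \left(- 5 \left(-5 + \frac{1}{2}\right) + 115\right) 4 = \left(\left(-5\right) \left(- \frac{9}{2}\right) + 115\right) 4 = \left(\frac{45}{2} + 115\right) 4 = \frac{275}{2} \cdot 4 = 550$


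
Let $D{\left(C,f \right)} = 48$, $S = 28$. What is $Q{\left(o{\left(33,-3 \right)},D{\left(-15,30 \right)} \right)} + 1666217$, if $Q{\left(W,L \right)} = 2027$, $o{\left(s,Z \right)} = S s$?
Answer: $1668244$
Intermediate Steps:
$o{\left(s,Z \right)} = 28 s$
$Q{\left(o{\left(33,-3 \right)},D{\left(-15,30 \right)} \right)} + 1666217 = 2027 + 1666217 = 1668244$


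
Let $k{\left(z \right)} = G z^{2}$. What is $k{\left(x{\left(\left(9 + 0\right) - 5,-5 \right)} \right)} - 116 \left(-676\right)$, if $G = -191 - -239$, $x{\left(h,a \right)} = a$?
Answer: $79616$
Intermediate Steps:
$G = 48$ ($G = -191 + 239 = 48$)
$k{\left(z \right)} = 48 z^{2}$
$k{\left(x{\left(\left(9 + 0\right) - 5,-5 \right)} \right)} - 116 \left(-676\right) = 48 \left(-5\right)^{2} - 116 \left(-676\right) = 48 \cdot 25 - -78416 = 1200 + 78416 = 79616$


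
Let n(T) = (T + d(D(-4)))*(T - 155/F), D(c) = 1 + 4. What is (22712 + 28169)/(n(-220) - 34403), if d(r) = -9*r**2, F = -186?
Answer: 305286/378757 ≈ 0.80602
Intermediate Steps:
D(c) = 5
n(T) = (-225 + T)*(5/6 + T) (n(T) = (T - 9*5**2)*(T - 155/(-186)) = (T - 9*25)*(T - 155*(-1/186)) = (T - 225)*(T + 5/6) = (-225 + T)*(5/6 + T))
(22712 + 28169)/(n(-220) - 34403) = (22712 + 28169)/((-375/2 + (-220)**2 - 1345/6*(-220)) - 34403) = 50881/((-375/2 + 48400 + 147950/3) - 34403) = 50881/(585175/6 - 34403) = 50881/(378757/6) = 50881*(6/378757) = 305286/378757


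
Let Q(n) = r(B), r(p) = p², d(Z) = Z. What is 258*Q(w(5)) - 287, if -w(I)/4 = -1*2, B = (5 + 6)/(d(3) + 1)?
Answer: 13313/8 ≈ 1664.1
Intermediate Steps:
B = 11/4 (B = (5 + 6)/(3 + 1) = 11/4 ≈ 2.7500)
w(I) = 8 (w(I) = -(-4)*2 = -4*(-2) = 8)
Q(n) = 121/16 (Q(n) = (11/4)² = 121/16)
258*Q(w(5)) - 287 = 258*(121/16) - 287 = 15609/8 - 287 = 13313/8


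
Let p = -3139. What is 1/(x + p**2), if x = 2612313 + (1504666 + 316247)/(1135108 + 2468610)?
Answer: 3603718/44922631448125 ≈ 8.0221e-8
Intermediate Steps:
x = 9414041200647/3603718 (x = 2612313 + 1820913/3603718 = 9414041200647/3603718 ≈ 2.6123e+6)
1/(x + p**2) = 1/(9414041200647/3603718 + (-3139)**2) = 1/(9414041200647/3603718 + 9853321) = 1/(44922631448125/3603718) = 3603718/44922631448125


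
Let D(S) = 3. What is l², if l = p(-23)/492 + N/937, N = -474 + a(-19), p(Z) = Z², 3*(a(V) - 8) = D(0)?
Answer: 71231873449/212524688016 ≈ 0.33517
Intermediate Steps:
a(V) = 9 (a(V) = 8 + (⅓)*3 = 8 + 1 = 9)
N = -465 (N = -474 + 9 = -465)
l = 266893/461004 (l = (-23)²/492 - 465/937 = 529*(1/492) - 465*1/937 = 529/492 - 465/937 = 266893/461004 ≈ 0.57894)
l² = (266893/461004)² = 71231873449/212524688016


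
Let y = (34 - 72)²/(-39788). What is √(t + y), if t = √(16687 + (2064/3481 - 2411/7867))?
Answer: √(-15787943496953747 + 937236767873*√3595075744651982)/659561413 ≈ 11.364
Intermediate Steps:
y = -361/9947 (y = (-38)²*(-1/39788) = 1444*(-1/39788) = -361/9947 ≈ -0.036292)
t = √3595075744651982/464153 (t = √(16687 + (2064*(1/3481) - 2411*1/7867)) = √(16687 + (2064/3481 - 2411/7867)) = √(16687 + 7844797/27385027) = √(456981790346/27385027) = √3595075744651982/464153 ≈ 129.18)
√(t + y) = √(√3595075744651982/464153 - 361/9947) = √(-361/9947 + √3595075744651982/464153)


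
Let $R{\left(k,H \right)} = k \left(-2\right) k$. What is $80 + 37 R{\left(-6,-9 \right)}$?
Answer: $-2584$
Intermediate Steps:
$R{\left(k,H \right)} = - 2 k^{2}$ ($R{\left(k,H \right)} = - 2 k k = - 2 k^{2}$)
$80 + 37 R{\left(-6,-9 \right)} = 80 + 37 \left(- 2 \left(-6\right)^{2}\right) = 80 + 37 \left(\left(-2\right) 36\right) = 80 + 37 \left(-72\right) = 80 - 2664 = -2584$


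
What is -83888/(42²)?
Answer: -428/9 ≈ -47.556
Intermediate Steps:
-83888/(42²) = -83888/1764 = -83888*1/1764 = -428/9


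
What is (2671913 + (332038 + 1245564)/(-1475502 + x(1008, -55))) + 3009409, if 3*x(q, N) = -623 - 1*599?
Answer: 12577671881805/2213864 ≈ 5.6813e+6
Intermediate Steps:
x(q, N) = -1222/3 (x(q, N) = (-623 - 1*599)/3 = (-623 - 599)/3 = (1/3)*(-1222) = -1222/3)
(2671913 + (332038 + 1245564)/(-1475502 + x(1008, -55))) + 3009409 = (2671913 + (332038 + 1245564)/(-1475502 - 1222/3)) + 3009409 = (2671913 + 1577602/(-4427728/3)) + 3009409 = (2671913 + 1577602*(-3/4427728)) + 3009409 = (2671913 - 2366403/2213864) + 3009409 = 5915249635429/2213864 + 3009409 = 12577671881805/2213864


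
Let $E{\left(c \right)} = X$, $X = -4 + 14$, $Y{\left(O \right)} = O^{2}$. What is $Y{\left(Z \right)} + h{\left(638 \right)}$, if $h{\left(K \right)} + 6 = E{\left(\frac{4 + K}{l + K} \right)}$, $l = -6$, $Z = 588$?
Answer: $345748$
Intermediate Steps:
$X = 10$
$E{\left(c \right)} = 10$
$h{\left(K \right)} = 4$ ($h{\left(K \right)} = -6 + 10 = 4$)
$Y{\left(Z \right)} + h{\left(638 \right)} = 588^{2} + 4 = 345744 + 4 = 345748$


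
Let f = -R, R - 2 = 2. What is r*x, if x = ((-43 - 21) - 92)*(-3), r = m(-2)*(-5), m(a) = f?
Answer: 9360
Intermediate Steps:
R = 4 (R = 2 + 2 = 4)
f = -4 (f = -1*4 = -4)
m(a) = -4
r = 20 (r = -4*(-5) = 20)
x = 468 (x = (-64 - 92)*(-3) = -156*(-3) = 468)
r*x = 20*468 = 9360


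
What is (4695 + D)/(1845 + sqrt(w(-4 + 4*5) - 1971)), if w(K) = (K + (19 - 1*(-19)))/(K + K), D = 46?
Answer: 15550480/6055101 - 18964*I*sqrt(389)/6055101 ≈ 2.5682 - 0.061771*I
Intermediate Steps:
w(K) = (38 + K)/(2*K) (w(K) = (K + (19 + 19))/((2*K)) = (K + 38)*(1/(2*K)) = (38 + K)*(1/(2*K)) = (38 + K)/(2*K))
(4695 + D)/(1845 + sqrt(w(-4 + 4*5) - 1971)) = (4695 + 46)/(1845 + sqrt((38 + (-4 + 4*5))/(2*(-4 + 4*5)) - 1971)) = 4741/(1845 + sqrt((38 + (-4 + 20))/(2*(-4 + 20)) - 1971)) = 4741/(1845 + sqrt((1/2)*(38 + 16)/16 - 1971)) = 4741/(1845 + sqrt((1/2)*(1/16)*54 - 1971)) = 4741/(1845 + sqrt(27/16 - 1971)) = 4741/(1845 + sqrt(-31509/16)) = 4741/(1845 + 9*I*sqrt(389)/4)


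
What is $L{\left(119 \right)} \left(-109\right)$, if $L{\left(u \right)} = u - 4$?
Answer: $-12535$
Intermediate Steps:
$L{\left(u \right)} = -4 + u$
$L{\left(119 \right)} \left(-109\right) = \left(-4 + 119\right) \left(-109\right) = 115 \left(-109\right) = -12535$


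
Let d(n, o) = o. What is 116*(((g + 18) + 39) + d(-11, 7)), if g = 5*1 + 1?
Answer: 8120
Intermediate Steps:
g = 6 (g = 5 + 1 = 6)
116*(((g + 18) + 39) + d(-11, 7)) = 116*(((6 + 18) + 39) + 7) = 116*((24 + 39) + 7) = 116*(63 + 7) = 116*70 = 8120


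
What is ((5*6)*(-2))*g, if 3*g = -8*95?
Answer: 15200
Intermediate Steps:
g = -760/3 (g = (-8*95)/3 = (1/3)*(-760) = -760/3 ≈ -253.33)
((5*6)*(-2))*g = ((5*6)*(-2))*(-760/3) = (30*(-2))*(-760/3) = -60*(-760/3) = 15200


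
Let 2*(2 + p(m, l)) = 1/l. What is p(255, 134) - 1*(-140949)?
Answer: 37773797/268 ≈ 1.4095e+5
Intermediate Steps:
p(m, l) = -2 + 1/(2*l)
p(255, 134) - 1*(-140949) = (-2 + (½)/134) - 1*(-140949) = (-2 + (½)*(1/134)) + 140949 = (-2 + 1/268) + 140949 = -535/268 + 140949 = 37773797/268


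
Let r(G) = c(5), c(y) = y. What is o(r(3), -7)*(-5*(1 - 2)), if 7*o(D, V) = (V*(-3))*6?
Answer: 90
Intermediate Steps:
r(G) = 5
o(D, V) = -18*V/7 (o(D, V) = ((V*(-3))*6)/7 = (-3*V*6)/7 = (-18*V)/7 = -18*V/7)
o(r(3), -7)*(-5*(1 - 2)) = (-18/7*(-7))*(-5*(1 - 2)) = 18*(-5*(-1)) = 18*5 = 90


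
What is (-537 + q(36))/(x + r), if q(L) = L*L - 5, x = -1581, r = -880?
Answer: -754/2461 ≈ -0.30638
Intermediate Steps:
q(L) = -5 + L**2 (q(L) = L**2 - 5 = -5 + L**2)
(-537 + q(36))/(x + r) = (-537 + (-5 + 36**2))/(-1581 - 880) = (-537 + (-5 + 1296))/(-2461) = (-537 + 1291)*(-1/2461) = 754*(-1/2461) = -754/2461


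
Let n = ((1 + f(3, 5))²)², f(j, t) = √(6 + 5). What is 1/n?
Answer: (1 + √11)⁻⁴ ≈ 0.0028802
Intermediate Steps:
f(j, t) = √11
n = (1 + √11)⁴ (n = ((1 + √11)²)² = (1 + √11)⁴ ≈ 347.20)
1/n = 1/((1 + √11)⁴) = (1 + √11)⁻⁴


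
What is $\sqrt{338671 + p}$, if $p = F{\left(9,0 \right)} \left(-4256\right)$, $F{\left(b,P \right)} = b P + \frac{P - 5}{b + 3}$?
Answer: $\frac{\sqrt{3063999}}{3} \approx 583.48$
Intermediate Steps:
$F{\left(b,P \right)} = P b + \frac{-5 + P}{3 + b}$
$p = \frac{5320}{3}$ ($p = \frac{-5 + 0 + 0 \cdot 9^{2} + 3 \cdot 0 \cdot 9}{3 + 9} \left(-4256\right) = \frac{-5 + 0 + 0 \cdot 81 + 0}{12} \left(-4256\right) = \frac{-5 + 0 + 0 + 0}{12} \left(-4256\right) = \frac{1}{12} \left(-5\right) \left(-4256\right) = \left(- \frac{5}{12}\right) \left(-4256\right) = \frac{5320}{3} \approx 1773.3$)
$\sqrt{338671 + p} = \sqrt{338671 + \frac{5320}{3}} = \sqrt{\frac{1021333}{3}} = \frac{\sqrt{3063999}}{3}$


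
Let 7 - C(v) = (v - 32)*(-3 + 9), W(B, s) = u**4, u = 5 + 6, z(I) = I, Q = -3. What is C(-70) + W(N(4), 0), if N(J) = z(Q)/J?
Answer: 15260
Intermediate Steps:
N(J) = -3/J
u = 11
W(B, s) = 14641 (W(B, s) = 11**4 = 14641)
C(v) = 199 - 6*v (C(v) = 7 - (v - 32)*(-3 + 9) = 7 - (-32 + v)*6 = 7 - (-192 + 6*v) = 7 + (192 - 6*v) = 199 - 6*v)
C(-70) + W(N(4), 0) = (199 - 6*(-70)) + 14641 = (199 + 420) + 14641 = 619 + 14641 = 15260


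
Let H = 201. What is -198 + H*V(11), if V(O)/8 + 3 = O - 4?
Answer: 6234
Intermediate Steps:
V(O) = -56 + 8*O (V(O) = -24 + 8*(O - 4) = -24 + 8*(-4 + O) = -24 + (-32 + 8*O) = -56 + 8*O)
-198 + H*V(11) = -198 + 201*(-56 + 8*11) = -198 + 201*(-56 + 88) = -198 + 201*32 = -198 + 6432 = 6234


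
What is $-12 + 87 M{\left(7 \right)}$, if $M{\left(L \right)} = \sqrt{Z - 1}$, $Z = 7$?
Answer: $-12 + 87 \sqrt{6} \approx 201.11$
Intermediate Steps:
$M{\left(L \right)} = \sqrt{6}$ ($M{\left(L \right)} = \sqrt{7 - 1} = \sqrt{6}$)
$-12 + 87 M{\left(7 \right)} = -12 + 87 \sqrt{6}$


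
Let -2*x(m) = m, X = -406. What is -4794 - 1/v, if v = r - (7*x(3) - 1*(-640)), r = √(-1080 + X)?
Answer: -7627371332/1591025 + 4*I*√1486/1591025 ≈ -4794.0 + 9.6915e-5*I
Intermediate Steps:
x(m) = -m/2
r = I*√1486 (r = √(-1080 - 406) = √(-1486) = I*√1486 ≈ 38.549*I)
v = -1259/2 + I*√1486 (v = I*√1486 - (7*(-½*3) - 1*(-640)) = I*√1486 - (7*(-3/2) + 640) = I*√1486 - (-21/2 + 640) = I*√1486 - 1*1259/2 = I*√1486 - 1259/2 = -1259/2 + I*√1486 ≈ -629.5 + 38.549*I)
-4794 - 1/v = -4794 - 1/(-1259/2 + I*√1486)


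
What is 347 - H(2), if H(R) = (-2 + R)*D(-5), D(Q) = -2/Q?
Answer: 347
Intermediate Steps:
H(R) = -4/5 + 2*R/5 (H(R) = (-2 + R)*(-2/(-5)) = (-2 + R)*(-2*(-1/5)) = (-2 + R)*(2/5) = -4/5 + 2*R/5)
347 - H(2) = 347 - (-4/5 + (2/5)*2) = 347 - (-4/5 + 4/5) = 347 - 1*0 = 347 + 0 = 347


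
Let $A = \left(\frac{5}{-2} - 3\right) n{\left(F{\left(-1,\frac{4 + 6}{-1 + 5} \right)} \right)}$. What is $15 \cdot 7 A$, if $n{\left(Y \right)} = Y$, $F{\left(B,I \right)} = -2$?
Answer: $1155$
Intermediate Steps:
$A = 11$ ($A = \left(\frac{5}{-2} - 3\right) \left(-2\right) = \left(5 \left(- \frac{1}{2}\right) - 3\right) \left(-2\right) = \left(- \frac{5}{2} - 3\right) \left(-2\right) = \left(- \frac{11}{2}\right) \left(-2\right) = 11$)
$15 \cdot 7 A = 15 \cdot 7 \cdot 11 = 105 \cdot 11 = 1155$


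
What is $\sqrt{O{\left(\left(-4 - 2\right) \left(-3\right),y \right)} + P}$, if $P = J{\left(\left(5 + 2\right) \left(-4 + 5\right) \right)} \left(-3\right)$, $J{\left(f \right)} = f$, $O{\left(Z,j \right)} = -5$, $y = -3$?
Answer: $i \sqrt{26} \approx 5.099 i$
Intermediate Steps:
$P = -21$ ($P = \left(5 + 2\right) \left(-4 + 5\right) \left(-3\right) = 7 \cdot 1 \left(-3\right) = 7 \left(-3\right) = -21$)
$\sqrt{O{\left(\left(-4 - 2\right) \left(-3\right),y \right)} + P} = \sqrt{-5 - 21} = \sqrt{-26} = i \sqrt{26}$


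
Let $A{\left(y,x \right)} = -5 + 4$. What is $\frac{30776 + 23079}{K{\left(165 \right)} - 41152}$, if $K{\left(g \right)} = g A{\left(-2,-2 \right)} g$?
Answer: $- \frac{53855}{68377} \approx -0.78762$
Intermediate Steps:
$A{\left(y,x \right)} = -1$
$K{\left(g \right)} = - g^{2}$ ($K{\left(g \right)} = g \left(-1\right) g = - g g = - g^{2}$)
$\frac{30776 + 23079}{K{\left(165 \right)} - 41152} = \frac{30776 + 23079}{- 165^{2} - 41152} = \frac{53855}{\left(-1\right) 27225 - 41152} = \frac{53855}{-27225 - 41152} = \frac{53855}{-68377} = 53855 \left(- \frac{1}{68377}\right) = - \frac{53855}{68377}$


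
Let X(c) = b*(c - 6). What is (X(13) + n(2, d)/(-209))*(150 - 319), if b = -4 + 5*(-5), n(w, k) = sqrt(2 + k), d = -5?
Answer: 34307 + 169*I*sqrt(3)/209 ≈ 34307.0 + 1.4006*I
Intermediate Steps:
b = -29 (b = -4 - 25 = -29)
X(c) = 174 - 29*c (X(c) = -29*(c - 6) = -29*(-6 + c) = 174 - 29*c)
(X(13) + n(2, d)/(-209))*(150 - 319) = ((174 - 29*13) + sqrt(2 - 5)/(-209))*(150 - 319) = ((174 - 377) + sqrt(-3)*(-1/209))*(-169) = (-203 + (I*sqrt(3))*(-1/209))*(-169) = (-203 - I*sqrt(3)/209)*(-169) = 34307 + 169*I*sqrt(3)/209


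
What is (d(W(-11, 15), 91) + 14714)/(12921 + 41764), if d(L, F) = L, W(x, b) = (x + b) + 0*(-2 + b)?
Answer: 14718/54685 ≈ 0.26914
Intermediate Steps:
W(x, b) = b + x (W(x, b) = (b + x) + 0 = b + x)
(d(W(-11, 15), 91) + 14714)/(12921 + 41764) = ((15 - 11) + 14714)/(12921 + 41764) = (4 + 14714)/54685 = 14718*(1/54685) = 14718/54685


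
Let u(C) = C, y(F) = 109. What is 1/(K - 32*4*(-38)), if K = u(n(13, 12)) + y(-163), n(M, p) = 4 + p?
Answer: 1/4989 ≈ 0.00020044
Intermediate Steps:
K = 125 (K = (4 + 12) + 109 = 16 + 109 = 125)
1/(K - 32*4*(-38)) = 1/(125 - 32*4*(-38)) = 1/(125 - 128*(-38)) = 1/(125 + 4864) = 1/4989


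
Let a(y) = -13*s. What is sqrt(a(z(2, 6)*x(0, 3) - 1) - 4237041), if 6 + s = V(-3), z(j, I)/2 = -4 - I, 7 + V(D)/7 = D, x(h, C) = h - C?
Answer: I*sqrt(4236053) ≈ 2058.2*I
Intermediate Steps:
V(D) = -49 + 7*D
z(j, I) = -8 - 2*I (z(j, I) = 2*(-4 - I) = -8 - 2*I)
s = -76 (s = -6 + (-49 + 7*(-3)) = -6 + (-49 - 21) = -6 - 70 = -76)
a(y) = 988 (a(y) = -13*(-76) = 988)
sqrt(a(z(2, 6)*x(0, 3) - 1) - 4237041) = sqrt(988 - 4237041) = sqrt(-4236053) = I*sqrt(4236053)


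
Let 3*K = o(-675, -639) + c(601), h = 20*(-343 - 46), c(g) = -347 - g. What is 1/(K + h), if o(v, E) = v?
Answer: -1/8321 ≈ -0.00012018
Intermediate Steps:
h = -7780 (h = 20*(-389) = -7780)
K = -541 (K = (-675 + (-347 - 1*601))/3 = (-675 + (-347 - 601))/3 = (-675 - 948)/3 = (⅓)*(-1623) = -541)
1/(K + h) = 1/(-541 - 7780) = 1/(-8321) = -1/8321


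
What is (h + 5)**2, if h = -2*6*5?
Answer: 3025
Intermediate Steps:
h = -60 (h = -12*5 = -60)
(h + 5)**2 = (-60 + 5)**2 = (-55)**2 = 3025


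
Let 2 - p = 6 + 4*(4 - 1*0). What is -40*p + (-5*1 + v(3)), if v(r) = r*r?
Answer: 804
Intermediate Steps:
p = -20 (p = 2 - (6 + 4*(4 - 1*0)) = 2 - (6 + 4*(4 + 0)) = 2 - (6 + 4*4) = 2 - (6 + 16) = 2 - 1*22 = 2 - 22 = -20)
v(r) = r²
-40*p + (-5*1 + v(3)) = -40*(-20) + (-5*1 + 3²) = 800 + (-5 + 9) = 800 + 4 = 804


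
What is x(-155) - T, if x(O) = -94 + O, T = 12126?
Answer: -12375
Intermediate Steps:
x(-155) - T = (-94 - 155) - 1*12126 = -249 - 12126 = -12375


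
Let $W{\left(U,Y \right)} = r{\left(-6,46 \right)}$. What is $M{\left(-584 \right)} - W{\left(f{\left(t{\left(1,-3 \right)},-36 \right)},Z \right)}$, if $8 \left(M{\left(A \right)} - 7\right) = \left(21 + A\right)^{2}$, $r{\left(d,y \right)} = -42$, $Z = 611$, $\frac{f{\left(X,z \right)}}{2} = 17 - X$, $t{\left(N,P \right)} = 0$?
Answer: $\frac{317361}{8} \approx 39670.0$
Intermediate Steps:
$f{\left(X,z \right)} = 34 - 2 X$ ($f{\left(X,z \right)} = 2 \left(17 - X\right) = 34 - 2 X$)
$W{\left(U,Y \right)} = -42$
$M{\left(A \right)} = 7 + \frac{\left(21 + A\right)^{2}}{8}$
$M{\left(-584 \right)} - W{\left(f{\left(t{\left(1,-3 \right)},-36 \right)},Z \right)} = \left(7 + \frac{\left(21 - 584\right)^{2}}{8}\right) - -42 = \left(7 + \frac{\left(-563\right)^{2}}{8}\right) + 42 = \left(7 + \frac{1}{8} \cdot 316969\right) + 42 = \left(7 + \frac{316969}{8}\right) + 42 = \frac{317025}{8} + 42 = \frac{317361}{8}$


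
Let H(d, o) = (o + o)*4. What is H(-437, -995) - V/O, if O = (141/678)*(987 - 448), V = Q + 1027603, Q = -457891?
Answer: -30036872/2303 ≈ -13043.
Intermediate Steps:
V = 569712 (V = -457891 + 1027603 = 569712)
O = 25333/226 (O = (141*(1/678))*539 = (47/226)*539 = 25333/226 ≈ 112.09)
H(d, o) = 8*o (H(d, o) = (2*o)*4 = 8*o)
H(-437, -995) - V/O = 8*(-995) - 569712/25333/226 = -7960 - 569712*226/25333 = -7960 - 1*11704992/2303 = -7960 - 11704992/2303 = -30036872/2303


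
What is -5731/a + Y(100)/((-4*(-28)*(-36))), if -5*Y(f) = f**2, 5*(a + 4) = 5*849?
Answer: -1338587/212940 ≈ -6.2862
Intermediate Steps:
a = 845 (a = -4 + (5*849)/5 = -4 + (1/5)*4245 = -4 + 849 = 845)
Y(f) = -f**2/5
-5731/a + Y(100)/((-4*(-28)*(-36))) = -5731/845 + (-1/5*100**2)/((-4*(-28)*(-36))) = -5731*1/845 + (-1/5*10000)/((112*(-36))) = -5731/845 - 2000/(-4032) = -5731/845 - 2000*(-1/4032) = -5731/845 + 125/252 = -1338587/212940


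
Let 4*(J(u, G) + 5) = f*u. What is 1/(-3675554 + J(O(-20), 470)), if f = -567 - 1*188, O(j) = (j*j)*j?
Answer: -1/2165559 ≈ -4.6177e-7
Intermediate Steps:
O(j) = j³ (O(j) = j²*j = j³)
f = -755 (f = -567 - 188 = -755)
J(u, G) = -5 - 755*u/4 (J(u, G) = -5 + (-755*u)/4 = -5 - 755*u/4)
1/(-3675554 + J(O(-20), 470)) = 1/(-3675554 + (-5 - 755/4*(-20)³)) = 1/(-3675554 + (-5 - 755/4*(-8000))) = 1/(-3675554 + (-5 + 1510000)) = 1/(-3675554 + 1509995) = 1/(-2165559) = -1/2165559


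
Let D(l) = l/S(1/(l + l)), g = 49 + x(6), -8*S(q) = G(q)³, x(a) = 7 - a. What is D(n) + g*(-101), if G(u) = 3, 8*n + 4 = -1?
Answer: -136345/27 ≈ -5049.8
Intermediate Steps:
n = -5/8 (n = -½ + (⅛)*(-1) = -½ - ⅛ = -5/8 ≈ -0.62500)
S(q) = -27/8 (S(q) = -⅛*3³ = -⅛*27 = -27/8)
g = 50 (g = 49 + (7 - 1*6) = 49 + (7 - 6) = 49 + 1 = 50)
D(l) = -8*l/27 (D(l) = l/(-27/8) = l*(-8/27) = -8*l/27)
D(n) + g*(-101) = -8/27*(-5/8) + 50*(-101) = 5/27 - 5050 = -136345/27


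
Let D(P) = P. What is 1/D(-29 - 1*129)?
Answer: -1/158 ≈ -0.0063291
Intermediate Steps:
1/D(-29 - 1*129) = 1/(-29 - 1*129) = 1/(-29 - 129) = 1/(-158) = -1/158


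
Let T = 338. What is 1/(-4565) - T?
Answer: -1542971/4565 ≈ -338.00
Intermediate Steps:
1/(-4565) - T = 1/(-4565) - 1*338 = -1/4565 - 338 = -1542971/4565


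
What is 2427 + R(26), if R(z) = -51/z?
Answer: 63051/26 ≈ 2425.0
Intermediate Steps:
2427 + R(26) = 2427 - 51/26 = 63051/26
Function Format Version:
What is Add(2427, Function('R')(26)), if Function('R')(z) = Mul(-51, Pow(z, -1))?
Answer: Rational(63051, 26) ≈ 2425.0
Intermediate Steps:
Add(2427, Function('R')(26)) = Add(2427, Mul(-51, Pow(26, -1))) = Add(2427, Mul(-51, Rational(1, 26))) = Add(2427, Rational(-51, 26)) = Rational(63051, 26)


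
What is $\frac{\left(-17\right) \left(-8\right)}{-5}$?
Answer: $- \frac{136}{5} \approx -27.2$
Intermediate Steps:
$\frac{\left(-17\right) \left(-8\right)}{-5} = 136 \left(- \frac{1}{5}\right) = - \frac{136}{5}$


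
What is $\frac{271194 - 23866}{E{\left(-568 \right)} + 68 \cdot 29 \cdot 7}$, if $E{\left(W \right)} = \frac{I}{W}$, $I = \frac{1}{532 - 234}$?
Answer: $\frac{41863726592}{2336520255} \approx 17.917$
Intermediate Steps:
$I = \frac{1}{298} \approx 0.0033557$
$E{\left(W \right)} = \frac{1}{298 W}$
$\frac{271194 - 23866}{E{\left(-568 \right)} + 68 \cdot 29 \cdot 7} = \frac{271194 - 23866}{\frac{1}{298 \left(-568\right)} + 68 \cdot 29 \cdot 7} = \frac{247328}{\frac{1}{298} \left(- \frac{1}{568}\right) + 1972 \cdot 7} = \frac{247328}{- \frac{1}{169264} + 13804} = \frac{247328}{\frac{2336520255}{169264}} = 247328 \cdot \frac{169264}{2336520255} = \frac{41863726592}{2336520255}$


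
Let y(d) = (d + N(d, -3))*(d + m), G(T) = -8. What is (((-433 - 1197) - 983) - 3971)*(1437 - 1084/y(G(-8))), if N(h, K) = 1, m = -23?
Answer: -2045945080/217 ≈ -9.4283e+6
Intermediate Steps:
y(d) = (1 + d)*(-23 + d) (y(d) = (d + 1)*(d - 23) = (1 + d)*(-23 + d))
(((-433 - 1197) - 983) - 3971)*(1437 - 1084/y(G(-8))) = (((-433 - 1197) - 983) - 3971)*(1437 - 1084/(-23 + (-8)**2 - 22*(-8))) = ((-1630 - 983) - 3971)*(1437 - 1084/(-23 + 64 + 176)) = (-2613 - 3971)*(1437 - 1084/217) = -6584*(1437 - 1084*1/217) = -6584*(1437 - 1084/217) = -6584*310745/217 = -2045945080/217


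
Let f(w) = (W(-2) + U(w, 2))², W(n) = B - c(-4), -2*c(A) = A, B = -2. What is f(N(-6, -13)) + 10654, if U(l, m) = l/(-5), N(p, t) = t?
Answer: 266399/25 ≈ 10656.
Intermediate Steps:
U(l, m) = -l/5 (U(l, m) = l*(-⅕) = -l/5)
c(A) = -A/2
W(n) = -4 (W(n) = -2 - (-1)*(-4)/2 = -2 - 1*2 = -2 - 2 = -4)
f(w) = (-4 - w/5)²
f(N(-6, -13)) + 10654 = (20 - 13)²/25 + 10654 = (1/25)*7² + 10654 = (1/25)*49 + 10654 = 49/25 + 10654 = 266399/25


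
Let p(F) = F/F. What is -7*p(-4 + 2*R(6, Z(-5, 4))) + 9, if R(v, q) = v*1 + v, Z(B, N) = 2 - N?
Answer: 2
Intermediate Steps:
R(v, q) = 2*v (R(v, q) = v + v = 2*v)
p(F) = 1
-7*p(-4 + 2*R(6, Z(-5, 4))) + 9 = -7*1 + 9 = -7 + 9 = 2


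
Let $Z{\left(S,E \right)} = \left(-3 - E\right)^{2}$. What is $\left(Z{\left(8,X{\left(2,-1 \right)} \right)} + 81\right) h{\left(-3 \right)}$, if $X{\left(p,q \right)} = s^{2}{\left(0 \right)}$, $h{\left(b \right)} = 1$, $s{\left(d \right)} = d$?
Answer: $90$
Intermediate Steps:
$X{\left(p,q \right)} = 0$ ($X{\left(p,q \right)} = 0^{2} = 0$)
$\left(Z{\left(8,X{\left(2,-1 \right)} \right)} + 81\right) h{\left(-3 \right)} = \left(\left(3 + 0\right)^{2} + 81\right) 1 = \left(3^{2} + 81\right) 1 = \left(9 + 81\right) 1 = 90 \cdot 1 = 90$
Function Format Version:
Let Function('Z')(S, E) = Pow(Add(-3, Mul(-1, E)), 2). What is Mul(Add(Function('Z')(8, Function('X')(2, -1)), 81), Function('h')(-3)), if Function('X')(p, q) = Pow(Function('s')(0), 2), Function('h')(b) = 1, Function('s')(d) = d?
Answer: 90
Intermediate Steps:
Function('X')(p, q) = 0 (Function('X')(p, q) = Pow(0, 2) = 0)
Mul(Add(Function('Z')(8, Function('X')(2, -1)), 81), Function('h')(-3)) = Mul(Add(Pow(Add(3, 0), 2), 81), 1) = Mul(Add(Pow(3, 2), 81), 1) = Mul(Add(9, 81), 1) = Mul(90, 1) = 90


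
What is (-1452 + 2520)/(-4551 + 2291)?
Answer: -267/565 ≈ -0.47257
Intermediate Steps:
(-1452 + 2520)/(-4551 + 2291) = 1068/(-2260) = 1068*(-1/2260) = -267/565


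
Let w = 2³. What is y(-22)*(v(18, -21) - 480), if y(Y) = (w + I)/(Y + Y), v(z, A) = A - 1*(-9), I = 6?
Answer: 1722/11 ≈ 156.55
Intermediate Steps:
w = 8
v(z, A) = 9 + A (v(z, A) = A + 9 = 9 + A)
y(Y) = 7/Y (y(Y) = (8 + 6)/(Y + Y) = 14/((2*Y)) = 14*(1/(2*Y)) = 7/Y)
y(-22)*(v(18, -21) - 480) = (7/(-22))*((9 - 21) - 480) = (7*(-1/22))*(-12 - 480) = -7/22*(-492) = 1722/11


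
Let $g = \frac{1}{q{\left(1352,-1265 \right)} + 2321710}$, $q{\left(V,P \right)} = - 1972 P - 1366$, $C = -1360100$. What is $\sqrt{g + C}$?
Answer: $\frac{3 i \sqrt{875885250010086741}}{2407462} \approx 1166.2 i$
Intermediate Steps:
$q{\left(V,P \right)} = -1366 - 1972 P$
$g = \frac{1}{4814924}$ ($g = \frac{1}{\left(-1366 - -2494580\right) + 2321710} = \frac{1}{\left(-1366 + 2494580\right) + 2321710} = \frac{1}{2493214 + 2321710} = \frac{1}{4814924} \approx 2.0769 \cdot 10^{-7}$)
$\sqrt{g + C} = \sqrt{\frac{1}{4814924} - 1360100} = \sqrt{- \frac{6548778132399}{4814924}} = \frac{3 i \sqrt{875885250010086741}}{2407462}$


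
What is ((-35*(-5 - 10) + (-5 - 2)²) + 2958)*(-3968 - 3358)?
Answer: -25875432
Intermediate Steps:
((-35*(-5 - 10) + (-5 - 2)²) + 2958)*(-3968 - 3358) = ((-35*(-15) + (-7)²) + 2958)*(-7326) = ((525 + 49) + 2958)*(-7326) = (574 + 2958)*(-7326) = 3532*(-7326) = -25875432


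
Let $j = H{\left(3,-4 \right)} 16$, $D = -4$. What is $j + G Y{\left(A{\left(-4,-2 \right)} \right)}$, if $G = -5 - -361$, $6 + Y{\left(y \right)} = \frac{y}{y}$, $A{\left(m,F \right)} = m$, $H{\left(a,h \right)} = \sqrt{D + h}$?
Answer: $-1780 + 32 i \sqrt{2} \approx -1780.0 + 45.255 i$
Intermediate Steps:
$H{\left(a,h \right)} = \sqrt{-4 + h}$
$Y{\left(y \right)} = -5$ ($Y{\left(y \right)} = -6 + \frac{y}{y} = -6 + 1 = -5$)
$j = 32 i \sqrt{2}$ ($j = \sqrt{-4 - 4} \cdot 16 = \sqrt{-8} \cdot 16 = 2 i \sqrt{2} \cdot 16 = 32 i \sqrt{2} \approx 45.255 i$)
$G = 356$ ($G = -5 + 361 = 356$)
$j + G Y{\left(A{\left(-4,-2 \right)} \right)} = 32 i \sqrt{2} + 356 \left(-5\right) = 32 i \sqrt{2} - 1780 = -1780 + 32 i \sqrt{2}$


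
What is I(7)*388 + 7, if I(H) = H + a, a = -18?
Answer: -4261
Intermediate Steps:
I(H) = -18 + H (I(H) = H - 18 = -18 + H)
I(7)*388 + 7 = (-18 + 7)*388 + 7 = -11*388 + 7 = -4268 + 7 = -4261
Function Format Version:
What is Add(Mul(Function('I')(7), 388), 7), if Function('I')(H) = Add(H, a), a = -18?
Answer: -4261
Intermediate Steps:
Function('I')(H) = Add(-18, H) (Function('I')(H) = Add(H, -18) = Add(-18, H))
Add(Mul(Function('I')(7), 388), 7) = Add(Mul(Add(-18, 7), 388), 7) = Add(Mul(-11, 388), 7) = Add(-4268, 7) = -4261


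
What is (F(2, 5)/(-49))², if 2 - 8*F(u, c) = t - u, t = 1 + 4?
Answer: 1/153664 ≈ 6.5077e-6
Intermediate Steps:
t = 5
F(u, c) = -3/8 + u/8 (F(u, c) = ¼ - (5 - u)/8 = ¼ + (-5/8 + u/8) = -3/8 + u/8)
(F(2, 5)/(-49))² = ((-3/8 + (⅛)*2)/(-49))² = ((-3/8 + ¼)*(-1/49))² = (-⅛*(-1/49))² = (1/392)² = 1/153664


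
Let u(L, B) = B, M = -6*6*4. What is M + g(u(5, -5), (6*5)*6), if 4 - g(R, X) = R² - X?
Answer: 15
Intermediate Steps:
M = -144 (M = -36*4 = -144)
g(R, X) = 4 + X - R² (g(R, X) = 4 - (R² - X) = 4 + (X - R²) = 4 + X - R²)
M + g(u(5, -5), (6*5)*6) = -144 + (4 + (6*5)*6 - 1*(-5)²) = -144 + (4 + 30*6 - 1*25) = -144 + (4 + 180 - 25) = -144 + 159 = 15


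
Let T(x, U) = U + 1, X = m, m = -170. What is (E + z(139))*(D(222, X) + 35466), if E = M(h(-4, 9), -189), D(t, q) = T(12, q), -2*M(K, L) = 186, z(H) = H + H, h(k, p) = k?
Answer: 6529945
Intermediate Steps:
z(H) = 2*H
M(K, L) = -93 (M(K, L) = -1/2*186 = -93)
X = -170
T(x, U) = 1 + U
D(t, q) = 1 + q
E = -93
(E + z(139))*(D(222, X) + 35466) = (-93 + 2*139)*((1 - 170) + 35466) = (-93 + 278)*(-169 + 35466) = 185*35297 = 6529945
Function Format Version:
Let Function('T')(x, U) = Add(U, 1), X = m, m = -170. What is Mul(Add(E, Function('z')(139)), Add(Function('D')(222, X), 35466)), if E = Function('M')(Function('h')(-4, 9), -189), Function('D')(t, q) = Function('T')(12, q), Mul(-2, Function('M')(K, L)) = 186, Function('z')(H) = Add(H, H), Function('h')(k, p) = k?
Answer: 6529945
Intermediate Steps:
Function('z')(H) = Mul(2, H)
Function('M')(K, L) = -93 (Function('M')(K, L) = Mul(Rational(-1, 2), 186) = -93)
X = -170
Function('T')(x, U) = Add(1, U)
Function('D')(t, q) = Add(1, q)
E = -93
Mul(Add(E, Function('z')(139)), Add(Function('D')(222, X), 35466)) = Mul(Add(-93, Mul(2, 139)), Add(Add(1, -170), 35466)) = Mul(Add(-93, 278), Add(-169, 35466)) = Mul(185, 35297) = 6529945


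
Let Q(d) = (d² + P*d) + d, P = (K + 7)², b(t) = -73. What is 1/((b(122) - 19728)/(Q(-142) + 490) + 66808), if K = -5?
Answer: 19944/1332398951 ≈ 1.4968e-5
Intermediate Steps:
P = 4 (P = (-5 + 7)² = 2² = 4)
Q(d) = d² + 5*d (Q(d) = (d² + 4*d) + d = d² + 5*d)
1/((b(122) - 19728)/(Q(-142) + 490) + 66808) = 1/((-73 - 19728)/(-142*(5 - 142) + 490) + 66808) = 1/(-19801/(-142*(-137) + 490) + 66808) = 1/(-19801/(19454 + 490) + 66808) = 1/(-19801/19944 + 66808) = 1/(1332398951/19944) = 19944/1332398951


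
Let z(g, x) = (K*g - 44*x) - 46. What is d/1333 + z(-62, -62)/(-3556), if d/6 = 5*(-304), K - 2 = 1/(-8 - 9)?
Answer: -152342931/20145629 ≈ -7.5621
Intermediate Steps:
K = 33/17 (K = 2 + 1/(-8 - 9) = 2 + 1/(-17) = 2 - 1/17 = 33/17 ≈ 1.9412)
d = -9120 (d = 6*(5*(-304)) = 6*(-1520) = -9120)
z(g, x) = -46 - 44*x + 33*g/17 (z(g, x) = (33*g/17 - 44*x) - 46 = (-44*x + 33*g/17) - 46 = -46 - 44*x + 33*g/17)
d/1333 + z(-62, -62)/(-3556) = -9120/1333 + (-46 - 44*(-62) + (33/17)*(-62))/(-3556) = -9120*1/1333 + (-46 + 2728 - 2046/17)*(-1/3556) = -9120/1333 + (43548/17)*(-1/3556) = -9120/1333 - 10887/15113 = -152342931/20145629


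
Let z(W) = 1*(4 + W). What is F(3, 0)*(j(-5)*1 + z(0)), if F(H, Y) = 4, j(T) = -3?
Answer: 4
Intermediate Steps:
z(W) = 4 + W
F(3, 0)*(j(-5)*1 + z(0)) = 4*(-3*1 + (4 + 0)) = 4*(-3 + 4) = 4*1 = 4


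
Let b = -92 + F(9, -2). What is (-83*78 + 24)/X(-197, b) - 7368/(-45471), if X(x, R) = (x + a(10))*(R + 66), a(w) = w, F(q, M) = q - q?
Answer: -42910789/36846667 ≈ -1.1646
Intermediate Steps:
F(q, M) = 0
b = -92 (b = -92 + 0 = -92)
X(x, R) = (10 + x)*(66 + R) (X(x, R) = (x + 10)*(R + 66) = (10 + x)*(66 + R))
(-83*78 + 24)/X(-197, b) - 7368/(-45471) = (-83*78 + 24)/(660 + 10*(-92) + 66*(-197) - 92*(-197)) - 7368/(-45471) = (-6474 + 24)/(660 - 920 - 13002 + 18124) - 7368*(-1/45471) = -6450/4862 + 2456/15157 = -6450*1/4862 + 2456/15157 = -3225/2431 + 2456/15157 = -42910789/36846667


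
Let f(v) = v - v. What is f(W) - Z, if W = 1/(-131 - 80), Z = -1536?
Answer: 1536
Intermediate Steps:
W = -1/211 (W = 1/(-211) = -1/211 ≈ -0.0047393)
f(v) = 0
f(W) - Z = 0 - 1*(-1536) = 0 + 1536 = 1536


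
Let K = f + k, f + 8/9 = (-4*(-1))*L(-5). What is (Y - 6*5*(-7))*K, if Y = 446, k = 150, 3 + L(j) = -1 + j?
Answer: 667808/9 ≈ 74201.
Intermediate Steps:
L(j) = -4 + j (L(j) = -3 + (-1 + j) = -4 + j)
f = -332/9 (f = -8/9 + (-4*(-1))*(-4 - 5) = -8/9 + 4*(-9) = -8/9 - 36 = -332/9 ≈ -36.889)
K = 1018/9 (K = -332/9 + 150 = 1018/9 ≈ 113.11)
(Y - 6*5*(-7))*K = (446 - 6*5*(-7))*(1018/9) = (446 - 30*(-7))*(1018/9) = (446 + 210)*(1018/9) = 656*(1018/9) = 667808/9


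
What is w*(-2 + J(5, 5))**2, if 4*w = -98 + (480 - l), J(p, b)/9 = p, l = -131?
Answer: 948537/4 ≈ 2.3713e+5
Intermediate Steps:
J(p, b) = 9*p
w = 513/4 (w = (-98 + (480 - 1*(-131)))/4 = (-98 + (480 + 131))/4 = (-98 + 611)/4 = (1/4)*513 = 513/4 ≈ 128.25)
w*(-2 + J(5, 5))**2 = 513*(-2 + 9*5)**2/4 = 513*(-2 + 45)**2/4 = (513/4)*43**2 = (513/4)*1849 = 948537/4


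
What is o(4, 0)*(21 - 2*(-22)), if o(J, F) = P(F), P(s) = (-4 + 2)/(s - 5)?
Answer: 26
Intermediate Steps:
P(s) = -2/(-5 + s)
o(J, F) = -2/(-5 + F)
o(4, 0)*(21 - 2*(-22)) = (-2/(-5 + 0))*(21 - 2*(-22)) = (-2/(-5))*(21 + 44) = -2*(-⅕)*65 = (⅖)*65 = 26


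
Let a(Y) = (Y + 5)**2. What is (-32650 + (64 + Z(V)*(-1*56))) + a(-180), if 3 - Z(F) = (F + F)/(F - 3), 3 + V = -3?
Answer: -6163/3 ≈ -2054.3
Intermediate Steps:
V = -6 (V = -3 - 3 = -6)
Z(F) = 3 - 2*F/(-3 + F) (Z(F) = 3 - (F + F)/(F - 3) = 3 - 2*F/(-3 + F))
a(Y) = (5 + Y)**2
(-32650 + (64 + Z(V)*(-1*56))) + a(-180) = (-32650 + (64 + ((-9 - 6)/(-3 - 6))*(-1*56))) + (5 - 180)**2 = (-32650 + (64 + (-15/(-9))*(-56))) + (-175)**2 = (-32650 + (64 - 1/9*(-15)*(-56))) + 30625 = (-32650 + (64 + (5/3)*(-56))) + 30625 = (-32650 + (64 - 280/3)) + 30625 = (-32650 - 88/3) + 30625 = -98038/3 + 30625 = -6163/3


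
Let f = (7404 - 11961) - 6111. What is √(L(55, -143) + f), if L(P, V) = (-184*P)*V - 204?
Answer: 56*√458 ≈ 1198.5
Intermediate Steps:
L(P, V) = -204 - 184*P*V (L(P, V) = -184*P*V - 204 = -204 - 184*P*V)
f = -10668 (f = -4557 - 6111 = -10668)
√(L(55, -143) + f) = √((-204 - 184*55*(-143)) - 10668) = √((-204 + 1447160) - 10668) = √(1446956 - 10668) = √1436288 = 56*√458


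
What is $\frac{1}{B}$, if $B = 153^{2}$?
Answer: $\frac{1}{23409} \approx 4.2719 \cdot 10^{-5}$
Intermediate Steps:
$B = 23409$
$\frac{1}{B} = \frac{1}{23409}$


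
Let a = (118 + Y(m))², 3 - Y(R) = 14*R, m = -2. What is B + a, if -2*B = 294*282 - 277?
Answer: -38229/2 ≈ -19115.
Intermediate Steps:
Y(R) = 3 - 14*R
a = 22201 (a = (118 + (3 - 14*(-2)))² = (118 + (3 + 28))² = (118 + 31)² = 149² = 22201)
B = -82631/2 (B = -(294*282 - 277)/2 = -(82908 - 277)/2 = -½*82631 = -82631/2 ≈ -41316.)
B + a = -82631/2 + 22201 = -38229/2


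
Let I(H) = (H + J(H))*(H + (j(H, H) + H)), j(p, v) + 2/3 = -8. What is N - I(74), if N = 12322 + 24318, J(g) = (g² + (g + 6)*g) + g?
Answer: -1571824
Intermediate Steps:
J(g) = g + g² + g*(6 + g) (J(g) = (g² + (6 + g)*g) + g = (g² + g*(6 + g)) + g = g + g² + g*(6 + g))
j(p, v) = -26/3 (j(p, v) = -⅔ - 8 = -26/3)
N = 36640
I(H) = (-26/3 + 2*H)*(H + H*(7 + 2*H)) (I(H) = (H + H*(7 + 2*H))*(H + (-26/3 + H)) = (H + H*(7 + 2*H))*(-26/3 + 2*H) = (-26/3 + 2*H)*(H + H*(7 + 2*H)))
N - I(74) = 36640 - 4*74*(-52 - 1*74 + 3*74²)/3 = 36640 - 4*74*(-52 - 74 + 3*5476)/3 = 36640 - 4*74*(-52 - 74 + 16428)/3 = 36640 - 4*74*16302/3 = 36640 - 1*1608464 = 36640 - 1608464 = -1571824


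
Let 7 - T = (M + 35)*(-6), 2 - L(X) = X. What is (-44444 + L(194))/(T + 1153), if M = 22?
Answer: -22318/751 ≈ -29.718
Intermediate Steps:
L(X) = 2 - X
T = 349 (T = 7 - (22 + 35)*(-6) = 7 - 57*(-6) = 7 - 1*(-342) = 7 + 342 = 349)
(-44444 + L(194))/(T + 1153) = (-44444 + (2 - 1*194))/(349 + 1153) = (-44444 + (2 - 194))/1502 = (-44444 - 192)*(1/1502) = -44636*1/1502 = -22318/751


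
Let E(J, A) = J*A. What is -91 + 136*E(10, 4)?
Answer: 5349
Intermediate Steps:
E(J, A) = A*J
-91 + 136*E(10, 4) = -91 + 136*(4*10) = -91 + 136*40 = -91 + 5440 = 5349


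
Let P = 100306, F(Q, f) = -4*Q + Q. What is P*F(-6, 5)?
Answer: 1805508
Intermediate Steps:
F(Q, f) = -3*Q
P*F(-6, 5) = 100306*(-3*(-6)) = 100306*18 = 1805508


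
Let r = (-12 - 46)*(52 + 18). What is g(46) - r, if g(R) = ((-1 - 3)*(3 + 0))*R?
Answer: 3508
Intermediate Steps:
r = -4060 (r = -58*70 = -4060)
g(R) = -12*R (g(R) = (-4*3)*R = -12*R)
g(46) - r = -12*46 - 1*(-4060) = -552 + 4060 = 3508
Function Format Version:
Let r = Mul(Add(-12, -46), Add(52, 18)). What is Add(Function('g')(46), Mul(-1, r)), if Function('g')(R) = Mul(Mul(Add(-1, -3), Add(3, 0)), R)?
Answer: 3508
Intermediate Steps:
r = -4060 (r = Mul(-58, 70) = -4060)
Function('g')(R) = Mul(-12, R) (Function('g')(R) = Mul(Mul(-4, 3), R) = Mul(-12, R))
Add(Function('g')(46), Mul(-1, r)) = Add(Mul(-12, 46), Mul(-1, -4060)) = Add(-552, 4060) = 3508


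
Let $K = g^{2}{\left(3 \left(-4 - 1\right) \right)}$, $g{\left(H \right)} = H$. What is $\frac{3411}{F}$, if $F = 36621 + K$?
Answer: $\frac{379}{4094} \approx 0.092574$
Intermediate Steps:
$K = 225$ ($K = \left(3 \left(-4 - 1\right)\right)^{2} = \left(3 \left(-5\right)\right)^{2} = \left(-15\right)^{2} = 225$)
$F = 36846$ ($F = 36621 + 225 = 36846$)
$\frac{3411}{F} = \frac{3411}{36846} = 3411 \cdot \frac{1}{36846} = \frac{379}{4094}$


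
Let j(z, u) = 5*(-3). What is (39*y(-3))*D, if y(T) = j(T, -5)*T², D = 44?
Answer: -231660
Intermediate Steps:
j(z, u) = -15
y(T) = -15*T²
(39*y(-3))*D = (39*(-15*(-3)²))*44 = (39*(-15*9))*44 = (39*(-135))*44 = -5265*44 = -231660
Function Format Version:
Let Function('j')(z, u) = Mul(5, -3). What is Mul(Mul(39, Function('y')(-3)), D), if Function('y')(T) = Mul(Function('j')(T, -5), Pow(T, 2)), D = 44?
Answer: -231660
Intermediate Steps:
Function('j')(z, u) = -15
Function('y')(T) = Mul(-15, Pow(T, 2))
Mul(Mul(39, Function('y')(-3)), D) = Mul(Mul(39, Mul(-15, Pow(-3, 2))), 44) = Mul(Mul(39, Mul(-15, 9)), 44) = Mul(Mul(39, -135), 44) = Mul(-5265, 44) = -231660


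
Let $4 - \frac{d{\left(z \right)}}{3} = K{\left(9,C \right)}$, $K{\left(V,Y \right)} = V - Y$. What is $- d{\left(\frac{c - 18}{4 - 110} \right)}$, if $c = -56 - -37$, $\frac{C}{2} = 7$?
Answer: $-27$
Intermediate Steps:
$C = 14$ ($C = 2 \cdot 7 = 14$)
$c = -19$ ($c = -56 + 37 = -19$)
$d{\left(z \right)} = 27$ ($d{\left(z \right)} = 12 - 3 \left(9 - 14\right) = 12 - -15 = 12 + 15 = 27$)
$- d{\left(\frac{c - 18}{4 - 110} \right)} = \left(-1\right) 27 = -27$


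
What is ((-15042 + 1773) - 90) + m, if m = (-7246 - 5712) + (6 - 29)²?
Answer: -25788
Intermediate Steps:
m = -12429 (m = -12958 + (-23)² = -12958 + 529 = -12429)
((-15042 + 1773) - 90) + m = ((-15042 + 1773) - 90) - 12429 = (-13269 - 90) - 12429 = -13359 - 12429 = -25788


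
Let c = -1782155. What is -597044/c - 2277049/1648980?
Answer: -122941625819/117549518076 ≈ -1.0459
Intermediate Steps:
-597044/c - 2277049/1648980 = -597044/(-1782155) - 2277049/1648980 = -597044*(-1/1782155) - 2277049*1/1648980 = 597044/1782155 - 2277049/1648980 = -122941625819/117549518076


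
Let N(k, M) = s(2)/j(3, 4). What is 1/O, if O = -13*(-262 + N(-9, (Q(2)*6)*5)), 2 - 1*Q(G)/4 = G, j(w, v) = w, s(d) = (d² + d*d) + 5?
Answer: 3/10049 ≈ 0.00029854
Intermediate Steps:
s(d) = 5 + 2*d² (s(d) = (d² + d²) + 5 = 2*d² + 5 = 5 + 2*d²)
Q(G) = 8 - 4*G
N(k, M) = 13/3 (N(k, M) = (5 + 2*2²)/3 = (5 + 2*4)*(⅓) = (5 + 8)*(⅓) = 13*(⅓) = 13/3)
O = 10049/3 (O = -13*(-262 + 13/3) = -13*(-773/3) = 10049/3 ≈ 3349.7)
1/O = 1/(10049/3) = 3/10049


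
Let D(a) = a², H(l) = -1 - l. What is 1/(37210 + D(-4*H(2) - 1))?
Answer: 1/37331 ≈ 2.6787e-5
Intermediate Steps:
1/(37210 + D(-4*H(2) - 1)) = 1/(37210 + (-4*(-1 - 1*2) - 1)²) = 1/(37210 + (-4*(-1 - 2) - 1)²) = 1/(37210 + (-4*(-3) - 1)²) = 1/(37210 + (12 - 1)²) = 1/(37210 + 11²) = 1/(37210 + 121) = 1/37331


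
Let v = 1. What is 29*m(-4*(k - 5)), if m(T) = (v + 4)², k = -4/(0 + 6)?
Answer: 725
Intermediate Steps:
k = -⅔ (k = -4/6 = -4*⅙ = -⅔ ≈ -0.66667)
m(T) = 25 (m(T) = (1 + 4)² = 5² = 25)
29*m(-4*(k - 5)) = 29*25 = 725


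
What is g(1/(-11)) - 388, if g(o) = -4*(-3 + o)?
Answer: -4132/11 ≈ -375.64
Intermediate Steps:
g(o) = 12 - 4*o
g(1/(-11)) - 388 = (12 - 4/(-11)) - 388 = (12 - 4*(-1/11)) - 388 = (12 + 4/11) - 388 = 136/11 - 388 = -4132/11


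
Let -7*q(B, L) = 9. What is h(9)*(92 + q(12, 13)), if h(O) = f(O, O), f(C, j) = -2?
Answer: -1270/7 ≈ -181.43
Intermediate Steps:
q(B, L) = -9/7 (q(B, L) = -⅐*9 = -9/7)
h(O) = -2
h(9)*(92 + q(12, 13)) = -2*(92 - 9/7) = -2*635/7 = -1270/7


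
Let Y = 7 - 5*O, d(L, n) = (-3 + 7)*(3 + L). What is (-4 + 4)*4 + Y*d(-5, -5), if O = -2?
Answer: -136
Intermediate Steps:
d(L, n) = 12 + 4*L (d(L, n) = 4*(3 + L) = 12 + 4*L)
Y = 17 (Y = 7 - 5*(-2) = 7 + 10 = 17)
(-4 + 4)*4 + Y*d(-5, -5) = (-4 + 4)*4 + 17*(12 + 4*(-5)) = 0*4 + 17*(12 - 20) = 0 + 17*(-8) = 0 - 136 = -136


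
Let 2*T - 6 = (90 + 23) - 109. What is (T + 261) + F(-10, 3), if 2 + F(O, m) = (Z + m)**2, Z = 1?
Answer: 280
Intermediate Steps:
T = 5 (T = 3 + ((90 + 23) - 109)/2 = 3 + (113 - 109)/2 = 3 + (1/2)*4 = 3 + 2 = 5)
F(O, m) = -2 + (1 + m)**2
(T + 261) + F(-10, 3) = (5 + 261) + (-2 + (1 + 3)**2) = 266 + (-2 + 4**2) = 266 + (-2 + 16) = 266 + 14 = 280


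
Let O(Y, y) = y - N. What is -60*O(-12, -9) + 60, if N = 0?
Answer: 600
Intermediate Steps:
O(Y, y) = y (O(Y, y) = y - 1*0 = y + 0 = y)
-60*O(-12, -9) + 60 = -60*(-9) + 60 = 540 + 60 = 600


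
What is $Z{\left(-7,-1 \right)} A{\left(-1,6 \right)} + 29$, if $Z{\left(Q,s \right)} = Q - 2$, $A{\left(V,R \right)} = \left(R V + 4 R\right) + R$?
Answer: $-187$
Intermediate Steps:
$A{\left(V,R \right)} = 5 R + R V$ ($A{\left(V,R \right)} = \left(4 R + R V\right) + R = 5 R + R V$)
$Z{\left(Q,s \right)} = -2 + Q$
$Z{\left(-7,-1 \right)} A{\left(-1,6 \right)} + 29 = \left(-2 - 7\right) 6 \left(5 - 1\right) + 29 = - 9 \cdot 6 \cdot 4 + 29 = \left(-9\right) 24 + 29 = -216 + 29 = -187$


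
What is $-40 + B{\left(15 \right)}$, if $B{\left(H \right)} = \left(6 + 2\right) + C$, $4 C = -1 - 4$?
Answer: $- \frac{133}{4} \approx -33.25$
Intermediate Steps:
$C = - \frac{5}{4}$ ($C = \frac{-1 - 4}{4} = \frac{1}{4} \left(-5\right) = - \frac{5}{4} \approx -1.25$)
$B{\left(H \right)} = \frac{27}{4}$ ($B{\left(H \right)} = \left(6 + 2\right) - \frac{5}{4} = 8 - \frac{5}{4} = \frac{27}{4}$)
$-40 + B{\left(15 \right)} = -40 + \frac{27}{4} = - \frac{133}{4}$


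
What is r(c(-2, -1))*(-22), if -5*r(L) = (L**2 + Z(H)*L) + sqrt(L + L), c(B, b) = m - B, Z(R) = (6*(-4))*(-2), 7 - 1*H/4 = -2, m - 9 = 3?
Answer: 19096/5 + 44*sqrt(7)/5 ≈ 3842.5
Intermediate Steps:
m = 12 (m = 9 + 3 = 12)
H = 36 (H = 28 - 4*(-2) = 28 + 8 = 36)
Z(R) = 48 (Z(R) = -24*(-2) = 48)
c(B, b) = 12 - B
r(L) = -48*L/5 - L**2/5 - sqrt(2)*sqrt(L)/5 (r(L) = -((L**2 + 48*L) + sqrt(L + L))/5 = -((L**2 + 48*L) + sqrt(2*L))/5 = -((L**2 + 48*L) + sqrt(2)*sqrt(L))/5 = -(L**2 + 48*L + sqrt(2)*sqrt(L))/5 = -48*L/5 - L**2/5 - sqrt(2)*sqrt(L)/5)
r(c(-2, -1))*(-22) = (-48*(12 - 1*(-2))/5 - (12 - 1*(-2))**2/5 - sqrt(2)*sqrt(12 - 1*(-2))/5)*(-22) = (-48*(12 + 2)/5 - (12 + 2)**2/5 - sqrt(2)*sqrt(12 + 2)/5)*(-22) = (-48/5*14 - 1/5*14**2 - sqrt(2)*sqrt(14)/5)*(-22) = (-672/5 - 1/5*196 - 2*sqrt(7)/5)*(-22) = (-672/5 - 196/5 - 2*sqrt(7)/5)*(-22) = (-868/5 - 2*sqrt(7)/5)*(-22) = 19096/5 + 44*sqrt(7)/5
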